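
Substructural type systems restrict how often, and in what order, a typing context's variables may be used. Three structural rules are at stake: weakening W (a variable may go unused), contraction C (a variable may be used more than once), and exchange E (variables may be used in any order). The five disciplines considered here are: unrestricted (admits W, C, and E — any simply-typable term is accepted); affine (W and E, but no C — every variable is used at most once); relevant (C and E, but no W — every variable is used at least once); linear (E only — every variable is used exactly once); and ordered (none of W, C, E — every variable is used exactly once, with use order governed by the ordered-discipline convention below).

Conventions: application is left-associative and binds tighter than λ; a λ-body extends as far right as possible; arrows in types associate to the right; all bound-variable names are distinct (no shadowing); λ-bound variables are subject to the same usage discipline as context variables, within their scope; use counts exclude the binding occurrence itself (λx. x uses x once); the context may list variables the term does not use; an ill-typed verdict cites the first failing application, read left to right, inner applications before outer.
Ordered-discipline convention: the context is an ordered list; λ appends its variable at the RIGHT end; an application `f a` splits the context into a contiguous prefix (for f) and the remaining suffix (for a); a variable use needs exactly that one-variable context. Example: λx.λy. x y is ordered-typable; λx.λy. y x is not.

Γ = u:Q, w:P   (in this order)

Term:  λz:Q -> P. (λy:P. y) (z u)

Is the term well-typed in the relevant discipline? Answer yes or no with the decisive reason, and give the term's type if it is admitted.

no — w left unused
variable uses: u: 1×, w: 0×, z [bound]: 1×, y [bound]: 1×
uses in reading order: y, z, u
typing: well-typed at (Q -> P) -> P
across the five disciplines: ordered ✗ · linear ✗ · affine ✓ · relevant ✗ · unrestricted ✓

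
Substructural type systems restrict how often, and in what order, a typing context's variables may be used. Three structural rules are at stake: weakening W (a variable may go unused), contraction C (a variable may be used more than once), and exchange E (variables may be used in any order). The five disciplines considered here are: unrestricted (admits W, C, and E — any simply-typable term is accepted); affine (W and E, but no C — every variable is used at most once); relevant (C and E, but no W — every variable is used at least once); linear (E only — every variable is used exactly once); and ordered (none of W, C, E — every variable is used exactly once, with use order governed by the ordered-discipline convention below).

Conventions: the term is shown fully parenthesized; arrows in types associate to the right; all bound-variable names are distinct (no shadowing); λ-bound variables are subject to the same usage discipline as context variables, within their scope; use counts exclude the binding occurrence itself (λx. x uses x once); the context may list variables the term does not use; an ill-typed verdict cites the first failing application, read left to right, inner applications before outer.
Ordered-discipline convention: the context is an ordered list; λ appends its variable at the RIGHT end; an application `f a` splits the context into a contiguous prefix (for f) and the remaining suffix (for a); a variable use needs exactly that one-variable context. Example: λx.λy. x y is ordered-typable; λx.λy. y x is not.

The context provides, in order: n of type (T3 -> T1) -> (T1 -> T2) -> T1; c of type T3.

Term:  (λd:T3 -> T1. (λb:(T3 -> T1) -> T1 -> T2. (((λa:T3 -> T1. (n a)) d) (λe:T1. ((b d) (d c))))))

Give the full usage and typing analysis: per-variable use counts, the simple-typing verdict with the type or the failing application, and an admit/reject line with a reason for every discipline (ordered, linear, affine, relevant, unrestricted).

variable uses: n: 1; c: 1; d (bound): 3; b (bound): 1; a (bound): 1; e (bound): 0
left-to-right use order: n, a, d, b, d, d, c
typing: well-typed at (T3 -> T1) -> ((T3 -> T1) -> T1 -> T2) -> T1
ordered ✗ (repeated use of d ×3; e left unused)
linear ✗ (repeated use of d ×3; e left unused)
affine ✗ (repeated use of d ×3)
relevant ✗ (e left unused)
unrestricted ✓ (well-typed at (T3 -> T1) -> ((T3 -> T1) -> T1 -> T2) -> T1; no restrictions here)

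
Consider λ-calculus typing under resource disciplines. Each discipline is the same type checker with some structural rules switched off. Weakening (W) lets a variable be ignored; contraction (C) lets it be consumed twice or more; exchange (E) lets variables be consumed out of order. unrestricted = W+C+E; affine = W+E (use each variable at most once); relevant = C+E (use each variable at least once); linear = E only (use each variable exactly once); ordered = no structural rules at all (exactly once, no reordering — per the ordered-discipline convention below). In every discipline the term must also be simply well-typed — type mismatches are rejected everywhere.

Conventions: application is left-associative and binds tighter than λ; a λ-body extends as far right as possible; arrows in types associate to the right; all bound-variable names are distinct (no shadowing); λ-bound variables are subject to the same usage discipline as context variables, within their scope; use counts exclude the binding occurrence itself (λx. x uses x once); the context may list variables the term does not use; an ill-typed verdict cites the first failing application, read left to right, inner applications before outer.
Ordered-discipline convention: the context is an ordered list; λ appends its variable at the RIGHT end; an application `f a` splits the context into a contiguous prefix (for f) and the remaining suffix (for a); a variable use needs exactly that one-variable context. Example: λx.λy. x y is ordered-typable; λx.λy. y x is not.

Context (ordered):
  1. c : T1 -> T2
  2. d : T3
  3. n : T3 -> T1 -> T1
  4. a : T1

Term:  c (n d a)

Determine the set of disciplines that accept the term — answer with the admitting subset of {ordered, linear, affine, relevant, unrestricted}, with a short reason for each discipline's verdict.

accepted by: linear, affine, relevant, unrestricted
usage: c: 1, d: 1, n: 1, a: 1
left-to-right use order: c, n, d, a
typing: ✓ — T2
ordered: ✗, no contiguous prefix/suffix split fits c, n, d, a
linear: ✓, c, d, n, a: one use apiece
affine: ✓, at most one use each (c, d, n, a)
relevant: ✓, none of c, d, n, a goes unused
unrestricted: ✓, type-checks (T2) and nothing is barred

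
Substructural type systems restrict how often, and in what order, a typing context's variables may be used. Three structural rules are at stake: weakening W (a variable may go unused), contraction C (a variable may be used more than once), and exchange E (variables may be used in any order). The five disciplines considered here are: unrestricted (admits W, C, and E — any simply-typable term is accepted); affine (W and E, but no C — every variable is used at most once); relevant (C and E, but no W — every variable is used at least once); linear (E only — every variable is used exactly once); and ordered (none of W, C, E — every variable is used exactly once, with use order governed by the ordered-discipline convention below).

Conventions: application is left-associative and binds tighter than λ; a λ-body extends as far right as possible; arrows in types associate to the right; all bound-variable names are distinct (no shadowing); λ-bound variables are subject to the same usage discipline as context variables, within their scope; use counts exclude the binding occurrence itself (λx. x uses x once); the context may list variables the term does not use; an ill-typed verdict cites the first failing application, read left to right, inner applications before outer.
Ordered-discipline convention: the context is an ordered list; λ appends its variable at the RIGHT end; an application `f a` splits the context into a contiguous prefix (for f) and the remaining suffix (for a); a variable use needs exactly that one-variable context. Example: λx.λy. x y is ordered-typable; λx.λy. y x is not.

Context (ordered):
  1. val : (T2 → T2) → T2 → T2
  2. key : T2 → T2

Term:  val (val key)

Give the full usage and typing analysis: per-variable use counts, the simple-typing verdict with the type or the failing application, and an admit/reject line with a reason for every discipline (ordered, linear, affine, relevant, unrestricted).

use counts: val: 2×, key: 1×
left-to-right use order: val, val, key
typing: ✓ — T2 → T2
ordered: ✗ — val ×2 used more than once (contraction)
linear: ✗ — val ×2 used more than once (contraction)
affine: ✗ — val ×2 used more than once (contraction)
relevant: ✓ — none of val, key goes unused
unrestricted: ✓ — typability at T2 → T2 is all that's needed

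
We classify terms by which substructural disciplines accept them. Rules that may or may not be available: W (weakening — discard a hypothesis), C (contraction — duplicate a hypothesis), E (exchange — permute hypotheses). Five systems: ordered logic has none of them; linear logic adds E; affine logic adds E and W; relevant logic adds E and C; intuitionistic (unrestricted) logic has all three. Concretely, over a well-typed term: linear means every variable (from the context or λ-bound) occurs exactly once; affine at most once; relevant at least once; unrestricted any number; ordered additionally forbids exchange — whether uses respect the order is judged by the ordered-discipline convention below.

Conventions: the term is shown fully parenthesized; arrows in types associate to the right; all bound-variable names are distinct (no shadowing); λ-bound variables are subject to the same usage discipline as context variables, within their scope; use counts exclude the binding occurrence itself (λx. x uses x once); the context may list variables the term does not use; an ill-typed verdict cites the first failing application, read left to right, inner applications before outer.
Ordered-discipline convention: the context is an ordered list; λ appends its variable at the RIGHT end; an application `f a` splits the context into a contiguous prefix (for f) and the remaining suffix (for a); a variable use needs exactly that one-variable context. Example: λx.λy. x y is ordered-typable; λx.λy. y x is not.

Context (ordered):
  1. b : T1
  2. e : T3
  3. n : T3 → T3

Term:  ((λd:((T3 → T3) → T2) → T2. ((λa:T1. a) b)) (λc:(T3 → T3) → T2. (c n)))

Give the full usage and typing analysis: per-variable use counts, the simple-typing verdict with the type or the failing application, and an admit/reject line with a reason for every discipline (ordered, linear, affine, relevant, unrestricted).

counts: b ×1, e ×0, n ×1, d (bound) ×0, a (bound) ×1, c (bound) ×1
uses in reading order: a, b, c, n
typing: well-typed — term : T1
ordered: ✗ — e, d left unused
linear: ✗ — e, d left unused
affine: ✓ — at most one use each (b, e, n, d, a, c)
relevant: ✗ — e, d left unused
unrestricted: ✓ — simply typable at T1; W, C, E all held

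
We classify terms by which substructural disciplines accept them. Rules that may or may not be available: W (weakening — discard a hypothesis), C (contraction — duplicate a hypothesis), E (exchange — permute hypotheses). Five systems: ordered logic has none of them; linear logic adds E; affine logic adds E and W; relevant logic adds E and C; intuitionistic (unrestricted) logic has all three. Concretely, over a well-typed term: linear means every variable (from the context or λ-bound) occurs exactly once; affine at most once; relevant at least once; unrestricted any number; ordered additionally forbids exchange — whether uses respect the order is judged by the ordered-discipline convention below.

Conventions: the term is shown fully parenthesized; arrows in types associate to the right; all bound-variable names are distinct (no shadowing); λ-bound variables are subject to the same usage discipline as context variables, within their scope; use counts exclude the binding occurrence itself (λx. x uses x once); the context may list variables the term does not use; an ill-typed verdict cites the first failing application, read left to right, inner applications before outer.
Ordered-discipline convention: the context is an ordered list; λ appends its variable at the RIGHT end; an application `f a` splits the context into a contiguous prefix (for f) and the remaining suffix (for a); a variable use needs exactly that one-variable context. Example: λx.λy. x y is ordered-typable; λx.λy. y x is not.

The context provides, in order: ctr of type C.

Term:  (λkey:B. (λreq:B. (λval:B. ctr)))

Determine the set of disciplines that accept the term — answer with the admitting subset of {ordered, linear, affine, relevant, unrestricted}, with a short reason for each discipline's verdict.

accepted by: affine, unrestricted
use counts: ctr: 1, key [bound]: 0, req [bound]: 0, val [bound]: 0
order of uses: ctr
typing: well-typed at B -> B -> B -> C
ordered ✗ (needs weakening: key, req, val unused)
linear ✗ (needs weakening: key, req, val unused)
affine ✓ (at most one use each (ctr, key, req, val))
relevant ✗ (needs weakening: key, req, val unused)
unrestricted ✓ (typability at B -> B -> B -> C is all that's needed)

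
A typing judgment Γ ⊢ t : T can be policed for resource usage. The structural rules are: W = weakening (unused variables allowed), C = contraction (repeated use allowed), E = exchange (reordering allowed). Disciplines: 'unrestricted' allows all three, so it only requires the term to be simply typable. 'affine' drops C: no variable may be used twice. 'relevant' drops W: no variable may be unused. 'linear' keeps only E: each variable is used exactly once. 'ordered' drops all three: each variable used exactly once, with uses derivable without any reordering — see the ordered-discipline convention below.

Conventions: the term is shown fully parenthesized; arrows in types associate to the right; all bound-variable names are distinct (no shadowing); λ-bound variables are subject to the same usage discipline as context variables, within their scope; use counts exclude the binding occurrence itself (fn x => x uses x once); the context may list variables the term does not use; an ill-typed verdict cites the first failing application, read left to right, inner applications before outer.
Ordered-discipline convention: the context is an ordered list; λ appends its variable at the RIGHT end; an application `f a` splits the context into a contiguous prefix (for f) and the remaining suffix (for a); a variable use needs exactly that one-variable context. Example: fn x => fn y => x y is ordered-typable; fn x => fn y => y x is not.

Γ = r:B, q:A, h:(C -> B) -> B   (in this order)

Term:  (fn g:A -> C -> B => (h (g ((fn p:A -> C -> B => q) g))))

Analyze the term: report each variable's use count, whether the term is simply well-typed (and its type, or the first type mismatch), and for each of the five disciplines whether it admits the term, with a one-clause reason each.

counts: r=0; q=1; h=1; g (λ-bound)=2; p (λ-bound)=0
use order (left to right): h, g, q, g
typing: well-typed — term : (A -> C -> B) -> B
ordered ✗ (repeated use of g ×2; unused: r, p — weakening required)
linear ✗ (repeated use of g ×2; unused: r, p — weakening required)
affine ✗ (repeated use of g ×2)
relevant ✗ (unused: r, p — weakening required)
unrestricted ✓ (well-typed at (A -> C -> B) -> B; no restrictions here)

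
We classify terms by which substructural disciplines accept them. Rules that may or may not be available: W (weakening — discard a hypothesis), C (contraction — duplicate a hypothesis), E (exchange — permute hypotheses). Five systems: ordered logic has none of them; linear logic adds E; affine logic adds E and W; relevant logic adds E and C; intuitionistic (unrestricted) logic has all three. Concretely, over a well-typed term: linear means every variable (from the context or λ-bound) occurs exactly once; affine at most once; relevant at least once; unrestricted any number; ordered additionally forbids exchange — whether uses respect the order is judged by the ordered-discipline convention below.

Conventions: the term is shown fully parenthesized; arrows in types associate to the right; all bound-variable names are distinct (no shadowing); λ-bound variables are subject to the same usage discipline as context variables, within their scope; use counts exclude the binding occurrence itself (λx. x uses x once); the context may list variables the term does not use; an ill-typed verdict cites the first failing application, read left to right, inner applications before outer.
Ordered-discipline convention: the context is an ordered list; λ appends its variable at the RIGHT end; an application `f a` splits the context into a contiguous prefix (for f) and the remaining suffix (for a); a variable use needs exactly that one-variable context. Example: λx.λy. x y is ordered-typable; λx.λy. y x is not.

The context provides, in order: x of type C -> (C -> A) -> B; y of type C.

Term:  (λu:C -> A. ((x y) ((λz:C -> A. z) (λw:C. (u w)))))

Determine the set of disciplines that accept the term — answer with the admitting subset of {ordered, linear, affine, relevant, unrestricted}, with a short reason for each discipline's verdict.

admitted in: ordered, linear, affine, relevant, unrestricted
use counts: x ×1; y ×1; u (bound) ×1; z (bound) ×1; w (bound) ×1
left-to-right use order: x, y, z, u, w
typing: the term checks, with type (C -> A) -> B
ordered ✓ (one use each (x, y, u, z, w); ordered split holds)
linear ✓ (x, y, u, z, w: one use apiece)
affine ✓ (at most one use each (x, y, u, z, w))
relevant ✓ (x, y, u, z, w: all used, weakening unneeded)
unrestricted ✓ (typability at (C -> A) -> B is all that's needed)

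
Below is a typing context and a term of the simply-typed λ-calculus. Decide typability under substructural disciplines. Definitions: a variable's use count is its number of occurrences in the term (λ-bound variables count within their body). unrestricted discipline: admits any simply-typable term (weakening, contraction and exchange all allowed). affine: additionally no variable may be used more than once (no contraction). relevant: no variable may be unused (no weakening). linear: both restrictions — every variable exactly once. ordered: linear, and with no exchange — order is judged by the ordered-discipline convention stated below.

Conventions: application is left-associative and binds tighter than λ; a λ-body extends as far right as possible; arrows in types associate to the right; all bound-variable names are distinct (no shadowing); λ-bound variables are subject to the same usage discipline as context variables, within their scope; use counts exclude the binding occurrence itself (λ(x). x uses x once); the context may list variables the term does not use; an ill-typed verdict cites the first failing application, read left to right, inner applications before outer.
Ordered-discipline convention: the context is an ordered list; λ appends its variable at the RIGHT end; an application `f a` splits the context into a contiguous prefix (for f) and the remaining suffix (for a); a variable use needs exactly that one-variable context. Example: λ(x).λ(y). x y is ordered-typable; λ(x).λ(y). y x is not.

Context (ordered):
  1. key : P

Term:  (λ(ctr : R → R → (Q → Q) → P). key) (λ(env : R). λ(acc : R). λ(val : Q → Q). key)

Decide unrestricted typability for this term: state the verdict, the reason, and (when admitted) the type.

yes — simply typable at P; W, C, E all held; term : P
use counts: key ×2, ctr [bound] ×0, env [bound] ×0, acc [bound] ×0, val [bound] ×0
left-to-right use order: key, key
typing: well-typed — term : P
across the five disciplines: ordered ✗ | linear ✗ | affine ✗ | relevant ✗ | unrestricted ✓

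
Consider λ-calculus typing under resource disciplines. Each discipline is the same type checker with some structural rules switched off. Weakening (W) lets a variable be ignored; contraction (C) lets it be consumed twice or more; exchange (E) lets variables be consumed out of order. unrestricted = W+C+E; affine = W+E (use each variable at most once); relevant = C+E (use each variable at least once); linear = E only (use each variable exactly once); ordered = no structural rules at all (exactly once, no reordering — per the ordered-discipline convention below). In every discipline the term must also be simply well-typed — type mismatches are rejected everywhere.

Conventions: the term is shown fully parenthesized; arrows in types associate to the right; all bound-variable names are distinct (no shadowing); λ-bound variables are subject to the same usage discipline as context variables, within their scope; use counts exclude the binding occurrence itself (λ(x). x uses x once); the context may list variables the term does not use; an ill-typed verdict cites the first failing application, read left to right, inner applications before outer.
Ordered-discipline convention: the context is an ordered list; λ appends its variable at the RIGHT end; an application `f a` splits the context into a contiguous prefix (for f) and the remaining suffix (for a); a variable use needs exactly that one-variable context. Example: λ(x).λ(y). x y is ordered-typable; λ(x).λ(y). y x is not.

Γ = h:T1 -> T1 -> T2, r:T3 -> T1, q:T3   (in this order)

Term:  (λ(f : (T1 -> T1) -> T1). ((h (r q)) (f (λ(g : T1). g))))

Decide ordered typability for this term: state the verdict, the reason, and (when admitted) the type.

yes — one use each (h, r, q, f, g); ordered split holds; term : ((T1 -> T1) -> T1) -> T2
use counts: h: 1; r: 1; q: 1; f (λ-bound): 1; g (λ-bound): 1
uses in reading order: h, r, q, f, g
typing: well-typed — term : ((T1 -> T1) -> T1) -> T2
per-discipline verdicts: ordered ✓, linear ✓, affine ✓, relevant ✓, unrestricted ✓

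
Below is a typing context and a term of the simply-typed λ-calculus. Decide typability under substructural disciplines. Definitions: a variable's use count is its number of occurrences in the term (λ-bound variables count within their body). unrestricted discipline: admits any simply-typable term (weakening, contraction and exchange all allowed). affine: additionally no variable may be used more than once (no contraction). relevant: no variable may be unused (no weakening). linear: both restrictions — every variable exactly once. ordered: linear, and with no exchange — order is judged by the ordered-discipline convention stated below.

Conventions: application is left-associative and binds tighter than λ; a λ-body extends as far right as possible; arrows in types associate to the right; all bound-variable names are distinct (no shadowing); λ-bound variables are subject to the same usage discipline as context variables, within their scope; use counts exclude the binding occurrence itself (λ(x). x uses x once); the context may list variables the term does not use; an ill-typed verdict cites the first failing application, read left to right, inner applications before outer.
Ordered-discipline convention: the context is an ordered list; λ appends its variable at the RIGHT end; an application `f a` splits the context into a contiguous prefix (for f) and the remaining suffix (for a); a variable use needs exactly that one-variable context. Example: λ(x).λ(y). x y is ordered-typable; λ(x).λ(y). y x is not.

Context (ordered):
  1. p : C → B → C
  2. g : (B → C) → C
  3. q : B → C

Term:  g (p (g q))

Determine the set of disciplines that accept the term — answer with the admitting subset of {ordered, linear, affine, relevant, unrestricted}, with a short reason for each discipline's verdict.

admitting disciplines: relevant, unrestricted
counts: p: 1; g: 2; q: 1
uses in reading order: g, p, g, q
typing: well-typed — term : C
ordered: ✗, needs contraction — g ×2
linear: ✗, needs contraction — g ×2
affine: ✗, needs contraction — g ×2
relevant: ✓, p, g, q: all used, weakening unneeded
unrestricted: ✓, well-typed at C; no restrictions here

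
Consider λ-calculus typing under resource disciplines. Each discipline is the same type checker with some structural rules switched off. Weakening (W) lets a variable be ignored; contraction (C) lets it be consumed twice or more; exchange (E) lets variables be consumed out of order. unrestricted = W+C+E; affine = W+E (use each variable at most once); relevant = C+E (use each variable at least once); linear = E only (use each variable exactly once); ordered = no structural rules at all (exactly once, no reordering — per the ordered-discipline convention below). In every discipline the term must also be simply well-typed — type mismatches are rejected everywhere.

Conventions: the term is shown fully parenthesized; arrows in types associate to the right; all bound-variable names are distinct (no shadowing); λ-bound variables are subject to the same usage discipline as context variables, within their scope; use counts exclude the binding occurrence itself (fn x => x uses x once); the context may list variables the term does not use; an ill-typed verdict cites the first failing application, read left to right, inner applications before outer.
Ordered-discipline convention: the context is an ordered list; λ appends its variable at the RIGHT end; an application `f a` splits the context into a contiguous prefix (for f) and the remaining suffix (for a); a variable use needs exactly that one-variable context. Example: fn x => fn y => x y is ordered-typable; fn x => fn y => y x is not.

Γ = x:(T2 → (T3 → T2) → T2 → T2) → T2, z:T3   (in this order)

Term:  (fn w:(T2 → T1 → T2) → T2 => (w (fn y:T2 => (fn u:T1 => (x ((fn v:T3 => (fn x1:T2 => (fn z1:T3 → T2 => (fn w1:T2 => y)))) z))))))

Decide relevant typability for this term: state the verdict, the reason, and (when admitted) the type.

no — u, v, x1, z1, w1 left unused
use counts: x: 1×, z: 1×, w [bound]: 1×, y [bound]: 1×, u [bound]: 0×, v [bound]: 0×, x1 [bound]: 0×, z1 [bound]: 0×, w1 [bound]: 0×
uses in reading order: w, x, y, z
typing: ✓ — ((T2 → T1 → T2) → T2) → T2
per-discipline verdicts: ordered ✗, linear ✗, affine ✓, relevant ✗, unrestricted ✓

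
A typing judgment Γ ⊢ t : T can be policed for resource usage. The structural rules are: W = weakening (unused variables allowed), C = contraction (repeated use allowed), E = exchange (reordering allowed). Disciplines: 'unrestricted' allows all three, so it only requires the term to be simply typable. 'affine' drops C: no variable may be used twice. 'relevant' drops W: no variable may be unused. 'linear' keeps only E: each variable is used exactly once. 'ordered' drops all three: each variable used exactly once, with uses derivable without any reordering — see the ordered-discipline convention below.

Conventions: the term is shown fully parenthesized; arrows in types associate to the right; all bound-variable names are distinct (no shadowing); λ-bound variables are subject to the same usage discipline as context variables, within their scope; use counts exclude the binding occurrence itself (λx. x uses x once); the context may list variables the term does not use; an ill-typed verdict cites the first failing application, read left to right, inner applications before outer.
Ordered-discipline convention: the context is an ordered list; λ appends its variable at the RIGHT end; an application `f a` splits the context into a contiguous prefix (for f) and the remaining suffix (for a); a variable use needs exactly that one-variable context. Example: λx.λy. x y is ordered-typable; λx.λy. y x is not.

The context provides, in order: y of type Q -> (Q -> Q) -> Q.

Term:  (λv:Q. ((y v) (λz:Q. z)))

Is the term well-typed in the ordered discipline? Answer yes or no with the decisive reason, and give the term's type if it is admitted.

yes — y, v, z: once each, no exchange needed; term : Q -> Q
use counts: y: 1, v (bound): 1, z (bound): 1
uses in reading order: y, v, z
typing: ✓ — Q -> Q
per-discipline verdicts: ordered ✓ | linear ✓ | affine ✓ | relevant ✓ | unrestricted ✓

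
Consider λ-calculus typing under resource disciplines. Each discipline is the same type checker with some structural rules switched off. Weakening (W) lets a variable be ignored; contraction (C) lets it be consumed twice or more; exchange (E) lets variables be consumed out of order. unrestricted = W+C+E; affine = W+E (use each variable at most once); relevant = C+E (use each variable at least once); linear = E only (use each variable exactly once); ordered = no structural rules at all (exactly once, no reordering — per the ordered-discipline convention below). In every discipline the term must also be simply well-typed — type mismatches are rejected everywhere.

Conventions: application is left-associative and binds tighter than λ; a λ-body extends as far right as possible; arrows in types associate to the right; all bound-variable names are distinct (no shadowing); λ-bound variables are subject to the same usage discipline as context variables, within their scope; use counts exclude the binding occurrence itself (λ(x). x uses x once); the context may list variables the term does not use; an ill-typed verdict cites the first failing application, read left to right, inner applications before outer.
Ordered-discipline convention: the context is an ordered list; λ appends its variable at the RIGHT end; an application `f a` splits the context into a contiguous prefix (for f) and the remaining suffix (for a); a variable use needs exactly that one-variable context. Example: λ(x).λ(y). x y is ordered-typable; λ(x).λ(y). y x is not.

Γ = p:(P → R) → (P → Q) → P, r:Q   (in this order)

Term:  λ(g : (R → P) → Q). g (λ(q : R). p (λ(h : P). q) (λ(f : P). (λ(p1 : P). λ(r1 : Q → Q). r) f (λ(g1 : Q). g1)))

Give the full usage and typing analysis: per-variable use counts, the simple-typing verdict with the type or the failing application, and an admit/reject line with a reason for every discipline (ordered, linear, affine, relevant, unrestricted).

counts: p: 1, r: 1, g (λ-bound): 1, q (λ-bound): 1, h (λ-bound): 0, f (λ-bound): 1, p1 (λ-bound): 0, r1 (λ-bound): 0, g1 (λ-bound): 1
uses in reading order: g, p, q, r, f, g1
typing: well-typed at ((R → P) → Q) → Q
ordered: ✗ — unused: h, p1, r1 — weakening required
linear: ✗ — unused: h, p1, r1 — weakening required
affine: ✓ — no duplicate uses among p, r, g, q, h, f, p1, r1, g1
relevant: ✗ — unused: h, p1, r1 — weakening required
unrestricted: ✓ — typability at ((R → P) → Q) → Q is all that's needed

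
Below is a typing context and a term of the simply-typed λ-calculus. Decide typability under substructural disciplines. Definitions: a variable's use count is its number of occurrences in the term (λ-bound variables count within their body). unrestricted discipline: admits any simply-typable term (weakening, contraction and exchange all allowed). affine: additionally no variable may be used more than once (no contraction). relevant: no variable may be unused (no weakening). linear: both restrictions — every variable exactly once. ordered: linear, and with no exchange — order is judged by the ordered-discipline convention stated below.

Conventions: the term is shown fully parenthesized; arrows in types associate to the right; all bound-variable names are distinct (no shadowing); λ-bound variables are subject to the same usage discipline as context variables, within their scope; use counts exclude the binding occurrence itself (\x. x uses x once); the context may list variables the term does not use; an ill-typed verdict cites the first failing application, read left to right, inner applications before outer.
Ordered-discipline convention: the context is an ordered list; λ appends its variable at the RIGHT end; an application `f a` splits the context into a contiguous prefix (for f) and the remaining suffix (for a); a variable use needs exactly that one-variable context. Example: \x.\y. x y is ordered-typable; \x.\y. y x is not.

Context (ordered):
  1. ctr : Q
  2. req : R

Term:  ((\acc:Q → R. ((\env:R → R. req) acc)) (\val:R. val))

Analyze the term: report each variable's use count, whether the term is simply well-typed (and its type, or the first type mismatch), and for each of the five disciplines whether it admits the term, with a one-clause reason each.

use counts: ctr ×0; req ×1; acc [bound] ×1; env [bound] ×0; val [bound] ×1
use order (left to right): req, acc, val
typing: ill-typed: a function awaiting R → R gets Q → R
ordered: ✗ — fails simple typing
linear: ✗ — a type mismatch blocks all five
affine: ✗ — the type mismatch rejects it
relevant: ✗ — not simply typable
unrestricted: ✗ — fails simple typing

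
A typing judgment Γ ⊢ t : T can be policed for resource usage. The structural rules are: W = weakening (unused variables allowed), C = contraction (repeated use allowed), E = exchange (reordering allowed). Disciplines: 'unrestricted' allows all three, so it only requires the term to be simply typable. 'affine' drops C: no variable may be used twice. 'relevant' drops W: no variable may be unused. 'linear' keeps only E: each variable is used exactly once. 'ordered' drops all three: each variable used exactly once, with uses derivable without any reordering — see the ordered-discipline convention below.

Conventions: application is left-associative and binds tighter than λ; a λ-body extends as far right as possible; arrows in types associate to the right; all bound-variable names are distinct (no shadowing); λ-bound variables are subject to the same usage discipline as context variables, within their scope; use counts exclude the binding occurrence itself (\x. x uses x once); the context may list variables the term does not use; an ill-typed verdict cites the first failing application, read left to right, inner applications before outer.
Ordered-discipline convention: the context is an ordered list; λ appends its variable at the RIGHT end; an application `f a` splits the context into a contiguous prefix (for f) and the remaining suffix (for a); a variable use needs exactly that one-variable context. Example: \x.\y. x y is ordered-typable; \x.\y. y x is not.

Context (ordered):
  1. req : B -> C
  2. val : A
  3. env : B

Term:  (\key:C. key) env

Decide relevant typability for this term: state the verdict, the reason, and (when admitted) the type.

no — the type mismatch rejects it
counts: req ×0, val ×0, env ×1, key [bound] ×1
use order (left to right): key, env
typing: ill-typed: an application expects C but receives B
per-discipline verdicts: ordered ✗; linear ✗; affine ✗; relevant ✗; unrestricted ✗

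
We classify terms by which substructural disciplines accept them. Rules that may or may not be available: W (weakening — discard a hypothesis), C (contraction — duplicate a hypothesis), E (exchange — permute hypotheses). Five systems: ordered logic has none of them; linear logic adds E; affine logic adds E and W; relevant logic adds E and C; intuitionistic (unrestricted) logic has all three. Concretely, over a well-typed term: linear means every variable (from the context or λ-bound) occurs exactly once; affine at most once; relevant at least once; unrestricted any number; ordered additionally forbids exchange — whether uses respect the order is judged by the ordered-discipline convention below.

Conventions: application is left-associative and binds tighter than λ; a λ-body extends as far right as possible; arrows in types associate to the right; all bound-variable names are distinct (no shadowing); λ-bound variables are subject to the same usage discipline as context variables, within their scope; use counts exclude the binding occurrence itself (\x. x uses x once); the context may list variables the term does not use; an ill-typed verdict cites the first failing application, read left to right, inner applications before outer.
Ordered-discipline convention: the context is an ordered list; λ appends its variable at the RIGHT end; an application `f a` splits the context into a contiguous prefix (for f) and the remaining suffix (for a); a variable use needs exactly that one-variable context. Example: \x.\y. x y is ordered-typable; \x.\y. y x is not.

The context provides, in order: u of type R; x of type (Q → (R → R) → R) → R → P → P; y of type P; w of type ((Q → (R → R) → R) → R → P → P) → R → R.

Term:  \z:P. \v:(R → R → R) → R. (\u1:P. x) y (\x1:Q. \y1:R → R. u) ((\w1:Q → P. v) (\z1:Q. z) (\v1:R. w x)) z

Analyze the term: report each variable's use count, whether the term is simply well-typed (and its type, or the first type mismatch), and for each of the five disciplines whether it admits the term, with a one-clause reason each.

use counts: u: 1×, x: 2×, y: 1×, w: 1×, z (λ-bound): 2×, v (λ-bound): 1×, u1 (λ-bound): 0×, x1 (λ-bound): 0×, y1 (λ-bound): 0×, w1 (λ-bound): 0×, z1 (λ-bound): 0×, v1 (λ-bound): 0×
uses in reading order: x, y, u, v, z, w, x, z
typing: well-typed — term : P → ((R → R → R) → R) → P
ordered: ✗, x ×2, z ×2 used more than once (contraction); u1, x1, y1, w1, z1, v1 left unused
linear: ✗, x ×2, z ×2 used more than once (contraction); u1, x1, y1, w1, z1, v1 left unused
affine: ✗, x ×2, z ×2 used more than once (contraction)
relevant: ✗, u1, x1, y1, w1, z1, v1 left unused
unrestricted: ✓, type-checks (P → ((R → R → R) → R) → P) and nothing is barred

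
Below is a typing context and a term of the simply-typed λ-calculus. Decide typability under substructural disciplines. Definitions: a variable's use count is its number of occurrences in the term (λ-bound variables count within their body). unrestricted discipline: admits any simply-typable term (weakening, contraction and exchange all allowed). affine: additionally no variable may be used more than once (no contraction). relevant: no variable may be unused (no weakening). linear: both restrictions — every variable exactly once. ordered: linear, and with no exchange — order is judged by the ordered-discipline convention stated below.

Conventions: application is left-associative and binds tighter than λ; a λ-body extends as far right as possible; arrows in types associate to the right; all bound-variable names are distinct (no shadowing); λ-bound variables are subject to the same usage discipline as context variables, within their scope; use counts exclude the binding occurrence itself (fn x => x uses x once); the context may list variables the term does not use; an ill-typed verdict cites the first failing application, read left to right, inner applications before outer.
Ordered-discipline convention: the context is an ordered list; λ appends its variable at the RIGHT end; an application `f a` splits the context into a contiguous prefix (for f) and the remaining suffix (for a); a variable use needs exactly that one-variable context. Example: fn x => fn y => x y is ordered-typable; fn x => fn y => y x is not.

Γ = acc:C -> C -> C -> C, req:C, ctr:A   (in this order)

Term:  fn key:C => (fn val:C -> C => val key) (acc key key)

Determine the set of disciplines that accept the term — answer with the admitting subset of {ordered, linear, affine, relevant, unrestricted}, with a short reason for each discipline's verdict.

admitted by: unrestricted
counts: acc=1; req=0; ctr=0; key (bound)=3; val (bound)=1
order of uses: val, key, acc, key, key
typing: ✓ — C -> C
ordered: ✗, repeated use of key ×3; needs weakening: req, ctr unused
linear: ✗, repeated use of key ×3; needs weakening: req, ctr unused
affine: ✗, repeated use of key ×3
relevant: ✗, needs weakening: req, ctr unused
unrestricted: ✓, type-checks (C -> C) and nothing is barred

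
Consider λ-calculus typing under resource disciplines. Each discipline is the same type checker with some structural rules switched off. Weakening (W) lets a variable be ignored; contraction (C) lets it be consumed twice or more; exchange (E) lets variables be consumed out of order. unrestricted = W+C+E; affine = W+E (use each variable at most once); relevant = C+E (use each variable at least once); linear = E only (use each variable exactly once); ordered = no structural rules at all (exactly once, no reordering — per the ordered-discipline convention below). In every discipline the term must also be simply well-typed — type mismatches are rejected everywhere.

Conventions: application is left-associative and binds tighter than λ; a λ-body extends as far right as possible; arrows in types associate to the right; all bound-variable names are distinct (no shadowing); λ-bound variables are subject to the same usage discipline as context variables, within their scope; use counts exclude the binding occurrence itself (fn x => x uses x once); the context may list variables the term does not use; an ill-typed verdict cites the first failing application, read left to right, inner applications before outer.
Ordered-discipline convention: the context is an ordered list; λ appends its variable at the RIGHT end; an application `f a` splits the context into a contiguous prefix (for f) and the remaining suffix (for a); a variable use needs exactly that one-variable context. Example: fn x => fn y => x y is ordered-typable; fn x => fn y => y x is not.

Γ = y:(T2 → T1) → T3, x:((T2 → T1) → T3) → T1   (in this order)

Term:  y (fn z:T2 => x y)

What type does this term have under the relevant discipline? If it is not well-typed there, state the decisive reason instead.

not well-typed under relevant — z never used (weakening)
use counts: y: 2; x: 1; z (bound): 0
use order (left to right): y, x, y
typing: the term checks, with type T3
across the five disciplines: ordered ✗, linear ✗, affine ✗, relevant ✗, unrestricted ✓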